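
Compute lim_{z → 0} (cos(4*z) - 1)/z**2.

Direct substitution gives 0/0.
Apply L'Hôpital: lim (-4*sin(4*z))/(2*z), still 0/0.
After 2 applications of L'Hôpital's rule the quotient is (-16*cos(4*z))/(2); substituting z = 0 gives -8.

-8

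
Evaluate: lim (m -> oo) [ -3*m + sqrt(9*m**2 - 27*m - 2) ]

-9/2

An ∞ − ∞ form. Rationalising with the conjugate, the difference becomes (-27m - 2) / (√(9*m^2 - 27*m - 2) + 3m).
For large m the denominator behaves like 2·3m, so the quotient tends to -27/6 = -9/2.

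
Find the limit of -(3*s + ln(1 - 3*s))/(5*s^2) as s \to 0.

9/10

Direct substitution gives 0/0.
Apply L'Hôpital: lim (3 - 3/(1 - 3*s))/(-10*s), still 0/0.
After 2 applications of L'Hôpital's rule the quotient is (-9/(1 - 3*s)^2)/(-10); substituting s = 0 gives 9/10.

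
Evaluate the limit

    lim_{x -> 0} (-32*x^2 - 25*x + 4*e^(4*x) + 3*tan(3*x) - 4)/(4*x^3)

209/12

Substitution gives 0/0; apply L'Hôpital's rule 3 times.
After differentiating numerator and denominator 3 times the quotient is (256*e^(4*x) + 486*tan(3*x)^4 + 648*tan(3*x)^2 + 162)/(24); at x = 0 this is 209/12.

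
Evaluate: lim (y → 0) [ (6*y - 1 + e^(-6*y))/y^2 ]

18

Direct substitution gives 0/0.
Apply L'Hôpital: lim (6 - 6*e^(-6*y))/(2*y), still 0/0.
After 2 applications of L'Hôpital's rule the quotient is (36*e^(-6*y))/(2); substituting y = 0 gives 18.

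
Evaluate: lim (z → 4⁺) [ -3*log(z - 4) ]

As z → 4⁺, z - 4 → 0⁺ and ln(z - 4) → −∞.
Multiplying by -3 gives ∞.

∞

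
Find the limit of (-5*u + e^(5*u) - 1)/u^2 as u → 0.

25/2

Direct substitution gives 0/0.
Apply L'Hôpital: lim (5*e^(5*u) - 5)/(2*u), still 0/0.
After 2 applications of L'Hôpital's rule the quotient is (25*e^(5*u))/(2); substituting u = 0 gives 25/2.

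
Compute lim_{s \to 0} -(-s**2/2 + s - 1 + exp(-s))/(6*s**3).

1/36

Direct substitution gives 0/0.
Apply L'Hôpital: lim (-s + 1 - e^(-s))/(-18*s^2), still 0/0.
Apply L'Hôpital: lim (-1 + e^(-s))/(-36*s), still 0/0.
After 3 applications of L'Hôpital's rule the quotient is (-e^(-s))/(-36); substituting s = 0 gives 1/36.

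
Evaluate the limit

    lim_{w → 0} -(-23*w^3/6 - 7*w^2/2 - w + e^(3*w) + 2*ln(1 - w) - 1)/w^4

Substitution gives 0/0; apply L'Hôpital's rule 4 times.
After differentiating numerator and denominator 4 times the quotient is (81*e^(3*w) - 12/(w - 1)^4)/(-24); at w = 0 this is -23/8.

-23/8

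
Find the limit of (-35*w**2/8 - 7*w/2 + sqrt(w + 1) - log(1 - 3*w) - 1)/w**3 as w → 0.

145/16

Substitution gives 0/0 (the numerator vanishes to order 3).
Expand each term to order w^3: the coefficient of w^3 in √(1 + w) is 1/16 and in −ln(1 - 3w) is 9.
Lower-order terms cancel with the polynomial part, so the numerator is (145/16)·w^3 + o(w^3), and the limit is (145/16)/(1) = 145/16.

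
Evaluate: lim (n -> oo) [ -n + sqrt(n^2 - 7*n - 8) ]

An ∞ − ∞ form. Rationalising with the conjugate, the difference becomes (-7n - 8) / (√(n^2 - 7*n - 8) + n).
For large n the denominator behaves like 2·n, so the quotient tends to -7/2 = -7/2.

-7/2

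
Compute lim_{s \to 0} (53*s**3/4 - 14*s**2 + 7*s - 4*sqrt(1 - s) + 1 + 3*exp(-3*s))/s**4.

Substitution gives 0/0; apply L'Hôpital's rule 4 times.
After differentiating numerator and denominator 4 times the quotient is (243*e^(-3*s) + 15/(4*(1 - s)^(7/2)))/(24); at s = 0 this is 329/32.

329/32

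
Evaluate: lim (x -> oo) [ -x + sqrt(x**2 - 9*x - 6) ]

-9/2

An ∞ − ∞ form. Rationalising with the conjugate, the difference becomes (-9x - 6) / (√(x^2 - 9*x - 6) + x).
For large x the denominator behaves like 2·x, so the quotient tends to -9/2 = -9/2.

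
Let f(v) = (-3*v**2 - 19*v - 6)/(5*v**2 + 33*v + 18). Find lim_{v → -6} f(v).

-17/27

At v = -6 both the top and bottom vanish — a removable singularity. Factoring out (v + 6) from each leaves (-3*v - 1)/(5*v + 3), which at v = -6 equals -17/27.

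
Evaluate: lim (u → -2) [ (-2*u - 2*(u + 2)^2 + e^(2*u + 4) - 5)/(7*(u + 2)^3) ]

Direct substitution gives 0/0.
Apply L'Hôpital: lim (-4*u + 2*e^(2*u + 4) - 10)/(21*(u + 2)^2), still 0/0.
Apply L'Hôpital: lim (4*e^(2*u + 4) - 4)/(42*u + 84), still 0/0.
After 3 applications of L'Hôpital's rule the quotient is (8*e^(2*u + 4))/(42); substituting u = -2 gives 4/21.

4/21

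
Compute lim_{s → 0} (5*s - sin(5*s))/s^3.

125/6

Direct substitution gives 0/0.
Apply L'Hôpital: lim (5 - 5*cos(5*s))/(3*s^2), still 0/0.
Apply L'Hôpital: lim (25*sin(5*s))/(6*s), still 0/0.
After 3 applications of L'Hôpital's rule the quotient is (125*cos(5*s))/(6); substituting s = 0 gives 125/6.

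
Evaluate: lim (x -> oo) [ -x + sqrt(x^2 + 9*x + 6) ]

This has the form ∞ − ∞. Multiply and divide by the conjugate √(x^2 + 9*x + 6) + x.
That gives (9x + 6) / (√(x^2 + 9*x + 6) + x).
Divide numerator and denominator by x: the limit is 9/(2·1) = 9/2.

9/2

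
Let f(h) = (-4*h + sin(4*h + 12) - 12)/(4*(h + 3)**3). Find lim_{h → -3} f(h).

-8/3

Direct substitution gives 0/0.
Apply L'Hôpital: lim (4*cos(4*h + 12) - 4)/(12*(h + 3)^2), still 0/0.
Apply L'Hôpital: lim (-16*sin(4*h + 12))/(24*h + 72), still 0/0.
After 3 applications of L'Hôpital's rule the quotient is (-64*cos(4*h + 12))/(24); substituting h = -3 gives -8/3.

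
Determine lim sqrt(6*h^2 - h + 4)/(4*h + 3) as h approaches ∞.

For large |h|, √(6*h^2 - h + 4) ≈ √6·|h| and the denominator ≈ 4h.
Since h → +∞, |h| = h, giving √6/(4) = √(6)/4.

√(6)/4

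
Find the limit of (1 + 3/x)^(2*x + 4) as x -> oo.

e^(6)

Let L be the limit and take ln: ln L = lim (2x + 4)·ln(1 + 3/x) = lim (2x + 4)·(3/x + O(1/x²)) = 6.
Hence L = e^(6).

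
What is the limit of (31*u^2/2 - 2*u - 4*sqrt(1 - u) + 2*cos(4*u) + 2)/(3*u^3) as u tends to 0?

1/12

Substitution gives 0/0; apply L'Hôpital's rule 3 times.
After differentiating numerator and denominator 3 times the quotient is (128*sin(4*u) + 3/(2*(1 - u)^(5/2)))/(18); at u = 0 this is 1/12.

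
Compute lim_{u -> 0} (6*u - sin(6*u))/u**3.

36

Direct substitution gives 0/0.
Apply L'Hôpital: lim (6 - 6*cos(6*u))/(3*u^2), still 0/0.
Apply L'Hôpital: lim (36*sin(6*u))/(6*u), still 0/0.
After 3 applications of L'Hôpital's rule the quotient is (216*cos(6*u))/(6); substituting u = 0 gives 36.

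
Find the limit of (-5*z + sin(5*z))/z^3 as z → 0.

-125/6

Direct substitution gives 0/0.
Apply L'Hôpital: lim (5*cos(5*z) - 5)/(3*z^2), still 0/0.
Apply L'Hôpital: lim (-25*sin(5*z))/(6*z), still 0/0.
After 3 applications of L'Hôpital's rule the quotient is (-125*cos(5*z))/(6); substituting z = 0 gives -125/6.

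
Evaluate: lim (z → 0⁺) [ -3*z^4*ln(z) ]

0

This is a 0·(−∞) form. Rewrite as -3·ln(z) / z^(−4) and apply L'Hôpital:
the derivative quotient is -3·(1/z) / (−4·z^(−5)) = (3/4)·z^4 → 0.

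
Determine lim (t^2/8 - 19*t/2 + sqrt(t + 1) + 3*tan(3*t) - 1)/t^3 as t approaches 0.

Substitution gives 0/0; apply L'Hôpital's rule 3 times.
After differentiating numerator and denominator 3 times the quotient is (486*tan(3*t)^2/cos(3*t)^2 + 162/cos(3*t)^2 + 3/(8*(t + 1)^(5/2)))/(6); at t = 0 this is 433/16.

433/16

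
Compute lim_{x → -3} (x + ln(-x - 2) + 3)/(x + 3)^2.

Direct substitution gives 0/0.
Apply L'Hôpital: lim (1 - 1/(-x - 2))/(2*x + 6), still 0/0.
After 2 applications of L'Hôpital's rule the quotient is (-1/(-x - 2)^2)/(2); substituting x = -3 gives -1/2.

-1/2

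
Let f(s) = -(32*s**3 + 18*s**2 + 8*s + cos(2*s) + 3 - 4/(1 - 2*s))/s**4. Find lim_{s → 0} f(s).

190/3

Substitution gives 0/0; apply L'Hôpital's rule 4 times.
After differentiating numerator and denominator 4 times the quotient is (16*cos(2*s) + 1536/(2*s - 1)^5)/(-24); at s = 0 this is 190/3.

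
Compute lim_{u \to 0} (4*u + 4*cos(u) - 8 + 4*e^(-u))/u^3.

Substitution gives 0/0; apply L'Hôpital's rule 3 times.
After differentiating numerator and denominator 3 times the quotient is (4*sin(u) - 4*e^(-u))/(6); at u = 0 this is -2/3.

-2/3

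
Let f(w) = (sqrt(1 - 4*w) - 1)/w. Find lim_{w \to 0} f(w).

Substitution gives 0/0. Multiply numerator and denominator by the conjugate √(1 - 4w) + √1.
The numerator becomes (1 - 4w) − 1 = -4w, so the expression simplifies to -4/(√(1 - 4w) + √1).
Letting w → 0 gives -4/(2√1) = -2.

-2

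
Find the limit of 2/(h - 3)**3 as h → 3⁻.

-∞

As h → 3⁻, (h - 3) → 0⁻, so (h - 3)^3 → 0⁻ and 2/(h - 3)^3 → -∞.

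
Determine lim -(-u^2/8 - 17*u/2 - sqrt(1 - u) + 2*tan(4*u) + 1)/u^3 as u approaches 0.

Substitution gives 0/0; apply L'Hôpital's rule 3 times.
After differentiating numerator and denominator 3 times the quotient is (768*tan(4*u)^2/cos(4*u)^2 + 256/cos(4*u)^2 + 3/(8*(1 - u)^(5/2)))/(-6); at u = 0 this is -2051/48.

-2051/48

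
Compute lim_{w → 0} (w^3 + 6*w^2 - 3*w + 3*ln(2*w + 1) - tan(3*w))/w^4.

Substitution gives 0/0 (the numerator vanishes to order 4).
Expand each term to order w^4: the coefficient of w^4 in −tan(3w) is 0 and in 3·ln(1 + 2w) is -12.
Lower-order terms cancel with the polynomial part, so the numerator is (-12)·w^4 + o(w^4), and the limit is (-12)/(1) = -12.

-12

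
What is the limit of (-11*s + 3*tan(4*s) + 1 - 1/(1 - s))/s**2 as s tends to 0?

Substitution gives 0/0; apply L'Hôpital's rule 2 times.
After differentiating numerator and denominator 2 times the quotient is (96*tan(4*s)/cos(4*s)^2 + 2/(s - 1)^3)/(2); at s = 0 this is -1.

-1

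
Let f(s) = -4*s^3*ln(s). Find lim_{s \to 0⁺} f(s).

This is a 0·(−∞) form. Rewrite as -4·ln(s) / s^(−3) and apply L'Hôpital:
the derivative quotient is -4·(1/s) / (−3·s^(−4)) = (4/3)·s^3 → 0.

0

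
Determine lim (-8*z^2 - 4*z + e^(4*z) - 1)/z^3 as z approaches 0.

32/3

Direct substitution gives 0/0.
Apply L'Hôpital: lim (-16*z + 4*e^(4*z) - 4)/(3*z^2), still 0/0.
Apply L'Hôpital: lim (16*e^(4*z) - 16)/(6*z), still 0/0.
After 3 applications of L'Hôpital's rule the quotient is (64*e^(4*z))/(6); substituting z = 0 gives 32/3.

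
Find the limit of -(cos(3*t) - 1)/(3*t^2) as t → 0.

Direct substitution gives 0/0.
Apply L'Hôpital: lim (-3*sin(3*t))/(-6*t), still 0/0.
After 2 applications of L'Hôpital's rule the quotient is (-9*cos(3*t))/(-6); substituting t = 0 gives 3/2.

3/2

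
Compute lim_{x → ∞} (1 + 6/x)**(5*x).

Write it as [(1 + 6/x)^x]^(5) · (1 + 6/x)^(0). The bracketed term tends to e^(6) and the second factor to 1, so the limit is e^(30).

e^(30)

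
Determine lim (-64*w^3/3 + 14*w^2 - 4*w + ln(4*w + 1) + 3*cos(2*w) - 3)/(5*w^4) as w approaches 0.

Substitution gives 0/0; apply L'Hôpital's rule 4 times.
After differentiating numerator and denominator 4 times the quotient is (48*cos(2*w) - 1536/(4*w + 1)^4)/(120); at w = 0 this is -62/5.

-62/5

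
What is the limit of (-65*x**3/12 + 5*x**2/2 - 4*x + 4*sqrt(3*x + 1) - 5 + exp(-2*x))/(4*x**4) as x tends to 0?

-1151/384

Substitution gives 0/0; apply L'Hôpital's rule 4 times.
After differentiating numerator and denominator 4 times the quotient is (16*e^(-2*x) - 1215/(4*(3*x + 1)^(7/2)))/(96); at x = 0 this is -1151/384.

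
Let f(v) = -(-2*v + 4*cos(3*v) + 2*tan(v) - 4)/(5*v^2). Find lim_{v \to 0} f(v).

18/5

Substitution gives 0/0 (the numerator vanishes to order 2).
Expand each term to order v^2: the coefficient of v^2 in 2·tan(v) is 0 and in 4·cos(3v) is -18.
Lower-order terms cancel with the polynomial part, so the numerator is (-18)·v^2 + o(v^2), and the limit is (-18)/(-5) = 18/5.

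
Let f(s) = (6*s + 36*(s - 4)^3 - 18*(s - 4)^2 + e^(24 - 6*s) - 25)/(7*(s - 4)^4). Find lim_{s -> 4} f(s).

Direct substitution gives 0/0.
Apply L'Hôpital: lim (-36*s + 108*(s - 4)^2 - 6*e^(24 - 6*s) + 150)/(28*(s - 4)^3), still 0/0.
Apply L'Hôpital: lim (216*s + 36*e^(24 - 6*s) - 900)/(84*(s - 4)^2), still 0/0.
Apply L'Hôpital: lim (216 - 216*e^(24 - 6*s))/(168*s - 672), still 0/0.
After 4 applications of L'Hôpital's rule the quotient is (1296*e^(24 - 6*s))/(168); substituting s = 4 gives 54/7.

54/7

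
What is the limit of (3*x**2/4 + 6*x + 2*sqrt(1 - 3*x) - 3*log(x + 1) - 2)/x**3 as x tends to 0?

-35/8

Substitution gives 0/0; apply L'Hôpital's rule 3 times.
After differentiating numerator and denominator 3 times the quotient is (-6/(x + 1)^3 - 81/(4*(1 - 3*x)^(5/2)))/(6); at x = 0 this is -35/8.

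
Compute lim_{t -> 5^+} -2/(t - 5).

-∞

As t → 5⁺, (t - 5) → 0⁺, so (t - 5)^1 → 0⁺ and -2/(t - 5)^1 → -∞.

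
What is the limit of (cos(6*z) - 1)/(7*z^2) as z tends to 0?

-18/7

Direct substitution gives 0/0.
Apply L'Hôpital: lim (-6*sin(6*z))/(14*z), still 0/0.
After 2 applications of L'Hôpital's rule the quotient is (-36*cos(6*z))/(14); substituting z = 0 gives -18/7.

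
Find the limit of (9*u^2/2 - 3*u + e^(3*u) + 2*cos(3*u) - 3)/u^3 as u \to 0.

Substitution gives 0/0; apply L'Hôpital's rule 3 times.
After differentiating numerator and denominator 3 times the quotient is (27*e^(3*u) + 54*sin(3*u))/(6); at u = 0 this is 9/2.

9/2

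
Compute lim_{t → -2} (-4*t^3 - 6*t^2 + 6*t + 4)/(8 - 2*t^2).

Direct substitution gives 0/0, so factor. Both numerator and denominator have (t + 2) as a factor.
After cancelling, the expression reduces to (-4*t^2 + 2*t + 2)/(4 - 2*t).
Substituting t = -2 gives -9/4.

-9/4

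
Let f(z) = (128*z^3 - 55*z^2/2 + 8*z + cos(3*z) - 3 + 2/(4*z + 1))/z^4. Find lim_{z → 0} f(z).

Substitution gives 0/0; apply L'Hôpital's rule 4 times.
After differentiating numerator and denominator 4 times the quotient is (81*cos(3*z) + 12288/(4*z + 1)^5)/(24); at z = 0 this is 4123/8.

4123/8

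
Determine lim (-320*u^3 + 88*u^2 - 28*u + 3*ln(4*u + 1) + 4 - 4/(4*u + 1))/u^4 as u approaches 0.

Substitution gives 0/0; apply L'Hôpital's rule 4 times.
After differentiating numerator and denominator 4 times the quotient is (1536*(-12*u - 19)/(4*u + 1)^5)/(24); at u = 0 this is -1216.

-1216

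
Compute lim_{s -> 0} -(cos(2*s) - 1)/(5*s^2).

2/5

Direct substitution gives 0/0.
Apply L'Hôpital: lim (-2*sin(2*s))/(-10*s), still 0/0.
After 2 applications of L'Hôpital's rule the quotient is (-4*cos(2*s))/(-10); substituting s = 0 gives 2/5.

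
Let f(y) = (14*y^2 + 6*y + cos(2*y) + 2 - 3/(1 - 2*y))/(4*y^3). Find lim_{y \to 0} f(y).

Substitution gives 0/0; apply L'Hôpital's rule 3 times.
After differentiating numerator and denominator 3 times the quotient is (8*sin(2*y) - 144/(2*y - 1)^4)/(24); at y = 0 this is -6.

-6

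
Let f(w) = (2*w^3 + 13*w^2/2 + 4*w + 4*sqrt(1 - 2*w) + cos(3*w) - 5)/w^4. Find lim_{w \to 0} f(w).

Substitution gives 0/0 (the numerator vanishes to order 4).
Expand each term to order w^4: the coefficient of w^4 in cos(3w) is 27/8 and in 4·√(1 - 2w) is -5/2.
Lower-order terms cancel with the polynomial part, so the numerator is (7/8)·w^4 + o(w^4), and the limit is (7/8)/(1) = 7/8.

7/8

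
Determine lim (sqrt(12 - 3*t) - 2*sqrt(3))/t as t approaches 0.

-√(3)/4

A 0/0 form; rationalise with √(12 - 3t) + √12. This collapses the numerator to -3t, leaving -3/(√(12 - 3t) + √12) → -3/(2√12) = -√(3)/4.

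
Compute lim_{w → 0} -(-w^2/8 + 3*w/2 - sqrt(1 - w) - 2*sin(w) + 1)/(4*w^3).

Substitution gives 0/0; apply L'Hôpital's rule 3 times.
After differentiating numerator and denominator 3 times the quotient is (2*cos(w) + 3/(8*(1 - w)^(5/2)))/(-24); at w = 0 this is -19/192.

-19/192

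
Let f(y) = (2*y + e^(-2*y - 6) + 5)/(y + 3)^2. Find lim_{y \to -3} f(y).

2

Direct substitution gives 0/0.
Apply L'Hôpital: lim (2 - 2*e^(-2*y - 6))/(2*y + 6), still 0/0.
After 2 applications of L'Hôpital's rule the quotient is (4*e^(-2*y - 6))/(2); substituting y = -3 gives 2.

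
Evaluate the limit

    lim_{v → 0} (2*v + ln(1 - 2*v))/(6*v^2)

-1/3

Direct substitution gives 0/0.
Apply L'Hôpital: lim (2 - 2/(1 - 2*v))/(12*v), still 0/0.
After 2 applications of L'Hôpital's rule the quotient is (-4/(1 - 2*v)^2)/(12); substituting v = 0 gives -1/3.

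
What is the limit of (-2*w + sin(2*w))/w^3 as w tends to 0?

Direct substitution gives 0/0.
Apply L'Hôpital: lim (2*cos(2*w) - 2)/(3*w^2), still 0/0.
Apply L'Hôpital: lim (-4*sin(2*w))/(6*w), still 0/0.
After 3 applications of L'Hôpital's rule the quotient is (-8*cos(2*w))/(6); substituting w = 0 gives -4/3.

-4/3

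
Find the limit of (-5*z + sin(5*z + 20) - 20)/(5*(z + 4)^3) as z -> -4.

Direct substitution gives 0/0.
Apply L'Hôpital: lim (5*cos(5*z + 20) - 5)/(15*(z + 4)^2), still 0/0.
Apply L'Hôpital: lim (-25*sin(5*z + 20))/(30*z + 120), still 0/0.
After 3 applications of L'Hôpital's rule the quotient is (-125*cos(5*z + 20))/(30); substituting z = -4 gives -25/6.

-25/6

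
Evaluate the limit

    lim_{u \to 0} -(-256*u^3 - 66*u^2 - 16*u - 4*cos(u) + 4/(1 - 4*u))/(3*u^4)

Substitution gives 0/0; apply L'Hôpital's rule 4 times.
After differentiating numerator and denominator 4 times the quotient is (-4*cos(u) - 24576/(4*u - 1)^5)/(-72); at u = 0 this is -6143/18.

-6143/18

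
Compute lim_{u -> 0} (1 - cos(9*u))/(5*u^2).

Substitution gives 0/0.
Use (1 − cos θ)/θ² → 1/2 with θ = 9u: the limit is 9²/(2·5) = 81/10.

81/10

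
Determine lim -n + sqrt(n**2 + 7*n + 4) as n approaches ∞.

7/2

An ∞ − ∞ form. Rationalising with the conjugate, the difference becomes (7n + 4) / (√(n^2 + 7*n + 4) + n).
For large n the denominator behaves like 2·n, so the quotient tends to 7/2 = 7/2.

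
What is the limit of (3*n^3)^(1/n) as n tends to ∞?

1

Base → ∞ and exponent → 0: an ∞^0 form.
Take logs: (1/n)·ln(3·n^3) = (ln 3 + 3·ln n)/n → 0.
So the limit is e^0 = 1.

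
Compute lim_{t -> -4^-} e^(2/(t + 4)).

As t → -4⁻, 2/(t + 4) → −∞, so e^(2/(t + 4)) → 0.

0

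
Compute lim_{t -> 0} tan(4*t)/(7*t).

4/7

Substitution gives 0/0.
Since tan(u)/u → 1 as u → 0, tan(4t)/(4t) → 1 and the limit is 4/7.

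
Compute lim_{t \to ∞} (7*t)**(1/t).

Base → ∞ and exponent → 0: an ∞^0 form.
Take logs: (1/t)·ln(7·t^1) = (ln 7 + 1·ln t)/t → 0.
So the limit is e^0 = 1.

1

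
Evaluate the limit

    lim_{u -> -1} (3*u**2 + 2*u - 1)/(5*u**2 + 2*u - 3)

At u = -1 both the top and bottom vanish — a removable singularity. Factoring out (u + 1) from each leaves (3*u - 1)/(5*u - 3), which at u = -1 equals 1/2.

1/2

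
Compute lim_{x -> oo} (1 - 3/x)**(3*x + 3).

e^(-9)

Let L be the limit and take ln: ln L = lim (3x + 3)·ln(1 - 3/x) = lim (3x + 3)·(-3/x + O(1/x²)) = -9.
Hence L = e^(-9).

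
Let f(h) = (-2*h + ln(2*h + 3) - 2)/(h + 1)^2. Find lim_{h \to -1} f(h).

-2

Direct substitution gives 0/0.
Apply L'Hôpital: lim (-2 + 2/(2*h + 3))/(2*h + 2), still 0/0.
After 2 applications of L'Hôpital's rule the quotient is (-4/(2*h + 3)^2)/(2); substituting h = -1 gives -2.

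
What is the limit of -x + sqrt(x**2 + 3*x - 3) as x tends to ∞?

This has the form ∞ − ∞. Multiply and divide by the conjugate √(x^2 + 3*x - 3) + x.
That gives (3x - 3) / (√(x^2 + 3*x - 3) + x).
Divide numerator and denominator by x: the limit is 3/(2·1) = 3/2.

3/2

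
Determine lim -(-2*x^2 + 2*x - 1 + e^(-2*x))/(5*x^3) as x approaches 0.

Direct substitution gives 0/0.
Apply L'Hôpital: lim (-4*x + 2 - 2*e^(-2*x))/(-15*x^2), still 0/0.
Apply L'Hôpital: lim (-4 + 4*e^(-2*x))/(-30*x), still 0/0.
After 3 applications of L'Hôpital's rule the quotient is (-8*e^(-2*x))/(-30); substituting x = 0 gives 4/15.

4/15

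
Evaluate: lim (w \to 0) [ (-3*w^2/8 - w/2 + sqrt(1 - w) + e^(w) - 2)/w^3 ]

5/48

Substitution gives 0/0; apply L'Hôpital's rule 3 times.
After differentiating numerator and denominator 3 times the quotient is (e^(w) - 3/(8*(1 - w)^(5/2)))/(6); at w = 0 this is 5/48.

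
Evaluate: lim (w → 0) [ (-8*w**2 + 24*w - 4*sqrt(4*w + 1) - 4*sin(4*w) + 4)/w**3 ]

Substitution gives 0/0 (the numerator vanishes to order 3).
Expand each term to order w^3: the coefficient of w^3 in -4·sin(4w) is 128/3 and in -4·√(1 + 4w) is -16.
Lower-order terms cancel with the polynomial part, so the numerator is (80/3)·w^3 + o(w^3), and the limit is (80/3)/(1) = 80/3.

80/3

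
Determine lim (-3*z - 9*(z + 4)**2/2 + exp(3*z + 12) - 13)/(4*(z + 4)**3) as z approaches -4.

9/8

Direct substitution gives 0/0.
Apply L'Hôpital: lim (-9*z + 3*e^(3*z + 12) - 39)/(12*(z + 4)^2), still 0/0.
Apply L'Hôpital: lim (9*e^(3*z + 12) - 9)/(24*z + 96), still 0/0.
After 3 applications of L'Hôpital's rule the quotient is (27*e^(3*z + 12))/(24); substituting z = -4 gives 9/8.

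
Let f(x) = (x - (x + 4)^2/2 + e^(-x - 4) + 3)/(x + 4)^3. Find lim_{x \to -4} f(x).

-1/6

Direct substitution gives 0/0.
Apply L'Hôpital: lim (-x - e^(-x - 4) - 3)/(3*(x + 4)^2), still 0/0.
Apply L'Hôpital: lim (e^(-x - 4) - 1)/(6*x + 24), still 0/0.
After 3 applications of L'Hôpital's rule the quotient is (-e^(-x - 4))/(6); substituting x = -4 gives -1/6.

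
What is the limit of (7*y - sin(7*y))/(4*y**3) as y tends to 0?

343/24

Direct substitution gives 0/0.
Apply L'Hôpital: lim (7 - 7*cos(7*y))/(12*y^2), still 0/0.
Apply L'Hôpital: lim (49*sin(7*y))/(24*y), still 0/0.
After 3 applications of L'Hôpital's rule the quotient is (343*cos(7*y))/(24); substituting y = 0 gives 343/24.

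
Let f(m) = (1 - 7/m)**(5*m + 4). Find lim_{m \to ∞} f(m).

e^(-35)

Write it as [(1 - 7/m)^m]^(5) · (1 - 7/m)^(4). The bracketed term tends to e^(-7) and the second factor to 1, so the limit is e^(-35).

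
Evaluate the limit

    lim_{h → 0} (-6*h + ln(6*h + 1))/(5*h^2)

-18/5

Direct substitution gives 0/0.
Apply L'Hôpital: lim (-6 + 6/(6*h + 1))/(10*h), still 0/0.
After 2 applications of L'Hôpital's rule the quotient is (-36/(6*h + 1)^2)/(10); substituting h = 0 gives -18/5.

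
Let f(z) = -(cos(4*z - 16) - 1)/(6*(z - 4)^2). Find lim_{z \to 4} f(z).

Direct substitution gives 0/0.
Apply L'Hôpital: lim (-4*sin(4*z - 16))/(48 - 12*z), still 0/0.
After 2 applications of L'Hôpital's rule the quotient is (-16*cos(4*z - 16))/(-12); substituting z = 4 gives 4/3.

4/3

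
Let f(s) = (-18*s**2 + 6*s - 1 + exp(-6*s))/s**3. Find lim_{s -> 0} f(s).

Direct substitution gives 0/0.
Apply L'Hôpital: lim (-36*s + 6 - 6*e^(-6*s))/(3*s^2), still 0/0.
Apply L'Hôpital: lim (-36 + 36*e^(-6*s))/(6*s), still 0/0.
After 3 applications of L'Hôpital's rule the quotient is (-216*e^(-6*s))/(6); substituting s = 0 gives -36.

-36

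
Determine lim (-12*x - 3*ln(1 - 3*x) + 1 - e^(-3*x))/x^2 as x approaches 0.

9

Substitution gives 0/0; apply L'Hôpital's rule 2 times.
After differentiating numerator and denominator 2 times the quotient is (-9*e^(-3*x) + 27/(3*x - 1)^2)/(2); at x = 0 this is 9.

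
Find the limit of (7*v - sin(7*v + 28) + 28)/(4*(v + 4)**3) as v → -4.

343/24

Direct substitution gives 0/0.
Apply L'Hôpital: lim (7 - 7*cos(7*v + 28))/(12*(v + 4)^2), still 0/0.
Apply L'Hôpital: lim (49*sin(7*v + 28))/(24*v + 96), still 0/0.
After 3 applications of L'Hôpital's rule the quotient is (343*cos(7*v + 28))/(24); substituting v = -4 gives 343/24.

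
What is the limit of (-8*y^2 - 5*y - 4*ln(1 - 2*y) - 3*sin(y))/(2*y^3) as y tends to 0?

67/12

Substitution gives 0/0; apply L'Hôpital's rule 3 times.
After differentiating numerator and denominator 3 times the quotient is (3*cos(y) - 64/(2*y - 1)^3)/(12); at y = 0 this is 67/12.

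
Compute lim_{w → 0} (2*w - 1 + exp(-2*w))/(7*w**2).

Direct substitution gives 0/0.
Apply L'Hôpital: lim (2 - 2*e^(-2*w))/(14*w), still 0/0.
After 2 applications of L'Hôpital's rule the quotient is (4*e^(-2*w))/(14); substituting w = 0 gives 2/7.

2/7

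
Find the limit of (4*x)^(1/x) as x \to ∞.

1

Base → ∞ and exponent → 0: an ∞^0 form.
Take logs: (1/x)·ln(4·x^1) = (ln 4 + 1·ln x)/x → 0.
So the limit is e^0 = 1.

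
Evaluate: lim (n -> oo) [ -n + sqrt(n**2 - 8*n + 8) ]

An ∞ − ∞ form. Rationalising with the conjugate, the difference becomes (-8n + 8) / (√(n^2 - 8*n + 8) + n).
For large n the denominator behaves like 2·n, so the quotient tends to -8/2 = -4.

-4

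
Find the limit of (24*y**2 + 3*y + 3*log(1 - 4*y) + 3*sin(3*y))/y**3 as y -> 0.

-155/2

Substitution gives 0/0 (the numerator vanishes to order 3).
Expand each term to order y^3: the coefficient of y^3 in 3·sin(3y) is -27/2 and in 3·ln(1 - 4y) is -64.
Lower-order terms cancel with the polynomial part, so the numerator is (-155/2)·y^3 + o(y^3), and the limit is (-155/2)/(1) = -155/2.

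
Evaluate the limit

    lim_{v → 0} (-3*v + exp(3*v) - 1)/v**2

9/2

Direct substitution gives 0/0.
Apply L'Hôpital: lim (3*e^(3*v) - 3)/(2*v), still 0/0.
After 2 applications of L'Hôpital's rule the quotient is (9*e^(3*v))/(2); substituting v = 0 gives 9/2.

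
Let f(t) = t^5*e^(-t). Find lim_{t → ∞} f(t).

0

Write as t^5/e^{1t}, an ∞/∞ form.
Exponential growth dominates any polynomial, so repeated L'Hôpital (or the standard result) gives 0.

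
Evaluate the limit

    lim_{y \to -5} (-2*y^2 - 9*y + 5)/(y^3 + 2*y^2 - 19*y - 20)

11/36

Direct substitution gives 0/0, so factor. Both numerator and denominator have (y + 5) as a factor.
After cancelling, the expression reduces to (1 - 2*y)/(y^2 - 3*y - 4).
Substituting y = -5 gives 11/36.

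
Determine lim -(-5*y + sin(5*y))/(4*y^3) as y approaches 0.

Direct substitution gives 0/0.
Apply L'Hôpital: lim (5*cos(5*y) - 5)/(-12*y^2), still 0/0.
Apply L'Hôpital: lim (-25*sin(5*y))/(-24*y), still 0/0.
After 3 applications of L'Hôpital's rule the quotient is (-125*cos(5*y))/(-24); substituting y = 0 gives 125/24.

125/24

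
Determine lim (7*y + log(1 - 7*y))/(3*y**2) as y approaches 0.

-49/6

Direct substitution gives 0/0.
Apply L'Hôpital: lim (7 - 7/(1 - 7*y))/(6*y), still 0/0.
After 2 applications of L'Hôpital's rule the quotient is (-49/(1 - 7*y)^2)/(6); substituting y = 0 gives -49/6.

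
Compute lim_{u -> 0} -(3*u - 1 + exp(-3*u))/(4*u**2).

Direct substitution gives 0/0.
Apply L'Hôpital: lim (3 - 3*e^(-3*u))/(-8*u), still 0/0.
After 2 applications of L'Hôpital's rule the quotient is (9*e^(-3*u))/(-8); substituting u = 0 gives -9/8.

-9/8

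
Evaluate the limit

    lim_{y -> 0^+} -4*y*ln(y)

This is a 0·(−∞) form. Rewrite as -4·ln(y) / y^(−1) and apply L'Hôpital:
the derivative quotient is -4·(1/y) / (−1·y^(−2)) = (4/1)·y^1 → 0.

0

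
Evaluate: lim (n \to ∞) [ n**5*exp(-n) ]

Write as n^5/e^{1n}, an ∞/∞ form.
Exponential growth dominates any polynomial, so repeated L'Hôpital (or the standard result) gives 0.

0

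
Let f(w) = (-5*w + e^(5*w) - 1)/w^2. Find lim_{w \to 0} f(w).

25/2

Direct substitution gives 0/0.
Apply L'Hôpital: lim (5*e^(5*w) - 5)/(2*w), still 0/0.
After 2 applications of L'Hôpital's rule the quotient is (25*e^(5*w))/(2); substituting w = 0 gives 25/2.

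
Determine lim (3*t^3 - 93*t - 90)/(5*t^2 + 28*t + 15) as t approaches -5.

-6

At t = -5 both the top and bottom vanish — a removable singularity. Factoring out (t + 5) from each leaves (3*t^2 - 15*t - 18)/(5*t + 3), which at t = -5 equals -6.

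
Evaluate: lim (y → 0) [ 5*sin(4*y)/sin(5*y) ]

4

Substitution gives 0/0.
Divide numerator and denominator by y: sin(4y)/y → 4 and sin(5y)/y → 5, so the limit is 5·4/5 = 4.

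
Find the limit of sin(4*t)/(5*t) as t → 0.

Substitution gives 0/0.
Write it as (4/5)·sin(4t)/(4t); since sin(u)/u → 1, the limit is 4/5.

4/5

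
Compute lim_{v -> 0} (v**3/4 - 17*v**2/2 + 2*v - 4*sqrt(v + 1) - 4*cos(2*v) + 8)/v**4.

Substitution gives 0/0; apply L'Hôpital's rule 4 times.
After differentiating numerator and denominator 4 times the quotient is (-64*cos(2*v) + 15/(4*(v + 1)^(7/2)))/(24); at v = 0 this is -241/96.

-241/96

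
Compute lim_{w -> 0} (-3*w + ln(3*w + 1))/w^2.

Direct substitution gives 0/0.
Apply L'Hôpital: lim (-3 + 3/(3*w + 1))/(2*w), still 0/0.
After 2 applications of L'Hôpital's rule the quotient is (-9/(3*w + 1)^2)/(2); substituting w = 0 gives -9/2.

-9/2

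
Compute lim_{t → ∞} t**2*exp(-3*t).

Write as t^2/e^{3t}, an ∞/∞ form.
Exponential growth dominates any polynomial, so repeated L'Hôpital (or the standard result) gives 0.

0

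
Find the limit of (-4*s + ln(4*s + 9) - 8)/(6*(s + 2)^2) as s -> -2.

-4/3

Direct substitution gives 0/0.
Apply L'Hôpital: lim (-4 + 4/(4*s + 9))/(12*s + 24), still 0/0.
After 2 applications of L'Hôpital's rule the quotient is (-16/(4*s + 9)^2)/(12); substituting s = -2 gives -4/3.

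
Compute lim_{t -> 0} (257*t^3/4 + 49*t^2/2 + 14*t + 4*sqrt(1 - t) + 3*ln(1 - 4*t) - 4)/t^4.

Substitution gives 0/0; apply L'Hôpital's rule 4 times.
After differentiating numerator and denominator 4 times the quotient is (-4608/(4*t - 1)^4 - 15/(4*(1 - t)^(7/2)))/(24); at t = 0 this is -6149/32.

-6149/32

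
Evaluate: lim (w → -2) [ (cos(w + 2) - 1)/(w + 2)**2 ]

Direct substitution gives 0/0.
Apply L'Hôpital: lim (-sin(w + 2))/(2*w + 4), still 0/0.
After 2 applications of L'Hôpital's rule the quotient is (-cos(w + 2))/(2); substituting w = -2 gives -1/2.

-1/2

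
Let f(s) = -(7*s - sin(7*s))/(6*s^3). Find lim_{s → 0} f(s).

Direct substitution gives 0/0.
Apply L'Hôpital: lim (7 - 7*cos(7*s))/(-18*s^2), still 0/0.
Apply L'Hôpital: lim (49*sin(7*s))/(-36*s), still 0/0.
After 3 applications of L'Hôpital's rule the quotient is (343*cos(7*s))/(-36); substituting s = 0 gives -343/36.

-343/36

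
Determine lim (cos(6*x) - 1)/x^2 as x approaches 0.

-18

Direct substitution gives 0/0.
Apply L'Hôpital: lim (-6*sin(6*x))/(2*x), still 0/0.
After 2 applications of L'Hôpital's rule the quotient is (-36*cos(6*x))/(2); substituting x = 0 gives -18.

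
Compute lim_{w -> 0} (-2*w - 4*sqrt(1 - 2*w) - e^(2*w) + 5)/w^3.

2/3

Substitution gives 0/0; apply L'Hôpital's rule 3 times.
After differentiating numerator and denominator 3 times the quotient is (-8*e^(2*w) + 12/(1 - 2*w)^(5/2))/(6); at w = 0 this is 2/3.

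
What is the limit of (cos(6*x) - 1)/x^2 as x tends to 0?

-18

Direct substitution gives 0/0.
Apply L'Hôpital: lim (-6*sin(6*x))/(2*x), still 0/0.
After 2 applications of L'Hôpital's rule the quotient is (-36*cos(6*x))/(2); substituting x = 0 gives -18.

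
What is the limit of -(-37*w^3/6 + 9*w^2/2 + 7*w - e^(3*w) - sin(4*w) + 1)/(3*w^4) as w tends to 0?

9/8

Substitution gives 0/0; apply L'Hôpital's rule 4 times.
After differentiating numerator and denominator 4 times the quotient is (-81*e^(3*w) - 256*sin(4*w))/(-72); at w = 0 this is 9/8.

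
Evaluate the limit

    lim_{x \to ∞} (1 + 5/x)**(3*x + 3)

e^(15)

Write it as [(1 + 5/x)^x]^(3) · (1 + 5/x)^(3). The bracketed term tends to e^(5) and the second factor to 1, so the limit is e^(15).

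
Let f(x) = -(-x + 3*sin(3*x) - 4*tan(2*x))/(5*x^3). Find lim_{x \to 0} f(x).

29/6

Substitution gives 0/0; apply L'Hôpital's rule 3 times.
After differentiating numerator and denominator 3 times the quotient is (-81*cos(3*x) - 192*tan(2*x)^4 - 256*tan(2*x)^2 - 64)/(-30); at x = 0 this is 29/6.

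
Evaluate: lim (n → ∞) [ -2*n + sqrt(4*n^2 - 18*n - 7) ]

This has the form ∞ − ∞. Multiply and divide by the conjugate √(4*n^2 - 18*n - 7) + 2n.
That gives (-18n - 7) / (√(4*n^2 - 18*n - 7) + 2n).
Divide numerator and denominator by n: the limit is -18/(2·2) = -9/2.

-9/2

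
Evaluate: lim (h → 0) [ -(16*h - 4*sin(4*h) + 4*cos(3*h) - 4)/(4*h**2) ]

9/2

Substitution gives 0/0 (the numerator vanishes to order 2).
Expand each term to order h^2: the coefficient of h^2 in 4·cos(3h) is -18 and in -4·sin(4h) is 0.
Lower-order terms cancel with the polynomial part, so the numerator is (-18)·h^2 + o(h^2), and the limit is (-18)/(-4) = 9/2.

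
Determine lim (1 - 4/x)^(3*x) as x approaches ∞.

Let L be the limit and take ln: ln L = lim (3x)·ln(1 - 4/x) = lim (3x)·(-4/x + O(1/x²)) = -12.
Hence L = e^(-12).

e^(-12)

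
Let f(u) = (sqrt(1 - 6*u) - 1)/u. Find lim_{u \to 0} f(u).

Substitution gives 0/0. Multiply numerator and denominator by the conjugate √(1 - 6u) + √1.
The numerator becomes (1 - 6u) − 1 = -6u, so the expression simplifies to -6/(√(1 - 6u) + √1).
Letting u → 0 gives -6/(2√1) = -3.

-3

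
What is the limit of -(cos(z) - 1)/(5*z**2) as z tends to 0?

1/10

Direct substitution gives 0/0.
Apply L'Hôpital: lim (-sin(z))/(-10*z), still 0/0.
After 2 applications of L'Hôpital's rule the quotient is (-cos(z))/(-10); substituting z = 0 gives 1/10.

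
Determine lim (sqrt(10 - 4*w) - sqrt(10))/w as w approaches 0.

-√(10)/5

Substitution gives 0/0. Multiply numerator and denominator by the conjugate √(10 - 4w) + √10.
The numerator becomes (10 - 4w) − 10 = -4w, so the expression simplifies to -4/(√(10 - 4w) + √10).
Letting w → 0 gives -4/(2√10) = -√(10)/5.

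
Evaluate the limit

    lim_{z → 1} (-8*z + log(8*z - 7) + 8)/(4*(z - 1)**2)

Direct substitution gives 0/0.
Apply L'Hôpital: lim (-8 + 8/(8*z - 7))/(8*z - 8), still 0/0.
After 2 applications of L'Hôpital's rule the quotient is (-64/(8*z - 7)^2)/(8); substituting z = 1 gives -8.

-8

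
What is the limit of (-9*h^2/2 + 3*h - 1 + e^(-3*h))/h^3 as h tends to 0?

-9/2

Direct substitution gives 0/0.
Apply L'Hôpital: lim (-9*h + 3 - 3*e^(-3*h))/(3*h^2), still 0/0.
Apply L'Hôpital: lim (-9 + 9*e^(-3*h))/(6*h), still 0/0.
After 3 applications of L'Hôpital's rule the quotient is (-27*e^(-3*h))/(6); substituting h = 0 gives -9/2.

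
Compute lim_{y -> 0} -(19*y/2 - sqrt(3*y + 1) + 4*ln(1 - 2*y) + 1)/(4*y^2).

Substitution gives 0/0; apply L'Hôpital's rule 2 times.
After differentiating numerator and denominator 2 times the quotient is (9/(4*(3*y + 1)^(3/2)) - 16/(2*y - 1)^2)/(-8); at y = 0 this is 55/32.

55/32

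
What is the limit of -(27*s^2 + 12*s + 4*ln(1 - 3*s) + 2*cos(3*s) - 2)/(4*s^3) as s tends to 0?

Substitution gives 0/0 (the numerator vanishes to order 3).
Expand each term to order s^3: the coefficient of s^3 in 2·cos(3s) is 0 and in 4·ln(1 - 3s) is -36.
Lower-order terms cancel with the polynomial part, so the numerator is (-36)·s^3 + o(s^3), and the limit is (-36)/(-4) = 9.

9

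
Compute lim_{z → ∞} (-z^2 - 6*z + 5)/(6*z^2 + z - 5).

Numerator and denominator both have degree 2.
Dividing every term by z^2, all lower-order terms vanish and the limit is the ratio of leading coefficients, -1/(6) = -1/6.

-1/6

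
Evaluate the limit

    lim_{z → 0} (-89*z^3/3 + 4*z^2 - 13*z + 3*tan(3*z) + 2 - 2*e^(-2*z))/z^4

Substitution gives 0/0; apply L'Hôpital's rule 4 times.
After differentiating numerator and denominator 4 times the quotient is (8*(243*(3*tan(3*z)^2 + 2)*e^(2*z)*tan(3*z)/cos(3*z)^2 - 4)*e^(-2*z))/(24); at z = 0 this is -4/3.

-4/3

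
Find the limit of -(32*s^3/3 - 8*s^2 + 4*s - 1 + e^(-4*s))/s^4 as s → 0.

-32/3

Direct substitution gives 0/0.
Apply L'Hôpital: lim (32*s^2 - 16*s + 4 - 4*e^(-4*s))/(-4*s^3), still 0/0.
Apply L'Hôpital: lim (64*s - 16 + 16*e^(-4*s))/(-12*s^2), still 0/0.
Apply L'Hôpital: lim (64 - 64*e^(-4*s))/(-24*s), still 0/0.
After 4 applications of L'Hôpital's rule the quotient is (256*e^(-4*s))/(-24); substituting s = 0 gives -32/3.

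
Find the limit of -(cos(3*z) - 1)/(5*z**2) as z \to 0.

Direct substitution gives 0/0.
Apply L'Hôpital: lim (-3*sin(3*z))/(-10*z), still 0/0.
After 2 applications of L'Hôpital's rule the quotient is (-9*cos(3*z))/(-10); substituting z = 0 gives 9/10.

9/10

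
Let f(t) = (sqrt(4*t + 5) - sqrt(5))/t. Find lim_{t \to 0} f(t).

A 0/0 form; rationalise with √(5 + 4t) + √5. This collapses the numerator to 4t, leaving 4/(√(5 + 4t) + √5) → 4/(2√5) = 2*√(5)/5.

2*√(5)/5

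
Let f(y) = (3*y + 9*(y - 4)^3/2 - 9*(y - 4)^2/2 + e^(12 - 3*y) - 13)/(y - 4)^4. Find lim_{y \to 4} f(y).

27/8

Direct substitution gives 0/0.
Apply L'Hôpital: lim (-9*y + 27*(y - 4)^2/2 - 3*e^(12 - 3*y) + 39)/(4*(y - 4)^3), still 0/0.
Apply L'Hôpital: lim (27*y + 9*e^(12 - 3*y) - 117)/(12*(y - 4)^2), still 0/0.
Apply L'Hôpital: lim (27 - 27*e^(12 - 3*y))/(24*y - 96), still 0/0.
After 4 applications of L'Hôpital's rule the quotient is (81*e^(12 - 3*y))/(24); substituting y = 4 gives 27/8.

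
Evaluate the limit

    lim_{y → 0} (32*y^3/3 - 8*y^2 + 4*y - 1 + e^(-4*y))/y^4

32/3

Direct substitution gives 0/0.
Apply L'Hôpital: lim (32*y^2 - 16*y + 4 - 4*e^(-4*y))/(4*y^3), still 0/0.
Apply L'Hôpital: lim (64*y - 16 + 16*e^(-4*y))/(12*y^2), still 0/0.
Apply L'Hôpital: lim (64 - 64*e^(-4*y))/(24*y), still 0/0.
After 4 applications of L'Hôpital's rule the quotient is (256*e^(-4*y))/(24); substituting y = 0 gives 32/3.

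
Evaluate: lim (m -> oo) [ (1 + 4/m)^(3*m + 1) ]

e^(12)

The base → 1 and the exponent → ∞: a 1^∞ form.
Take logarithms: (3m + 1)·ln(1 + 4/m). Since ln(1+u) ~ u for small u, this behaves like (3m)·(4/m) → 12.
So the limit is e^(12).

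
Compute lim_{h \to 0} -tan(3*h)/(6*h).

-1/2

Substitution gives 0/0.
Since tan(u)/u → 1 as u → 0, tan(3h)/(3h) → 1 and the limit is 3/(-6) = -1/2.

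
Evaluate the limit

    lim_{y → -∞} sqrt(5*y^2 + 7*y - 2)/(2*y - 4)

For large |y|, √(5*y^2 + 7*y - 2) ≈ √5·|y| and the denominator ≈ 2y.
Since y → −∞, |y| = −y, giving −√5/(2) = -√(5)/2.

-√(5)/2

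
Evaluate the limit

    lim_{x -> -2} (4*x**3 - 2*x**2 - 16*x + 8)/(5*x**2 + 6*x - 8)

Since x = -2 makes numerator and denominator zero, (x + 2) divides both.
Cancelling it gives (4*x^2 - 10*x + 4)/(5*x - 4); now plug in x = -2 to get -20/7.

-20/7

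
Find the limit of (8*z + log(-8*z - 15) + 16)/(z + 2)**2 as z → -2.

-32

Direct substitution gives 0/0.
Apply L'Hôpital: lim (8 - 8/(-8*z - 15))/(2*z + 4), still 0/0.
After 2 applications of L'Hôpital's rule the quotient is (-64/(-8*z - 15)^2)/(2); substituting z = -2 gives -32.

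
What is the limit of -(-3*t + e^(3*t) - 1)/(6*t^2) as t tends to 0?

-3/4

Direct substitution gives 0/0.
Apply L'Hôpital: lim (3*e^(3*t) - 3)/(-12*t), still 0/0.
After 2 applications of L'Hôpital's rule the quotient is (9*e^(3*t))/(-12); substituting t = 0 gives -3/4.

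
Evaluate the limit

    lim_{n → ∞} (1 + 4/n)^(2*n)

The base → 1 and the exponent → ∞: a 1^∞ form.
Take logarithms: (2n)·ln(1 + 4/n). Since ln(1+u) ~ u for small u, this behaves like (2n)·(4/n) → 8.
So the limit is e^(8).

e^(8)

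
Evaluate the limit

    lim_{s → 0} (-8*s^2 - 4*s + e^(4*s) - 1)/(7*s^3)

32/21

Direct substitution gives 0/0.
Apply L'Hôpital: lim (-16*s + 4*e^(4*s) - 4)/(21*s^2), still 0/0.
Apply L'Hôpital: lim (16*e^(4*s) - 16)/(42*s), still 0/0.
After 3 applications of L'Hôpital's rule the quotient is (64*e^(4*s))/(42); substituting s = 0 gives 32/21.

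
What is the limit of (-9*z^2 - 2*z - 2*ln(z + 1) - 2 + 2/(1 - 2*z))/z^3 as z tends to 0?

46/3

Substitution gives 0/0 (the numerator vanishes to order 3).
Expand each term to order z^3: the coefficient of z^3 in -2·ln(1 + z) is -2/3 and in 2·1/(1 - 2z) is 16.
Lower-order terms cancel with the polynomial part, so the numerator is (46/3)·z^3 + o(z^3), and the limit is (46/3)/(1) = 46/3.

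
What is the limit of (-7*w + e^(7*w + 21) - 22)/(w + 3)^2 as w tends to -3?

49/2

Direct substitution gives 0/0.
Apply L'Hôpital: lim (7*e^(7*w + 21) - 7)/(2*w + 6), still 0/0.
After 2 applications of L'Hôpital's rule the quotient is (49*e^(7*w + 21))/(2); substituting w = -3 gives 49/2.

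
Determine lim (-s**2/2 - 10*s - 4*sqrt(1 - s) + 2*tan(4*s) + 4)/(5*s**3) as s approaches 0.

Substitution gives 0/0 (the numerator vanishes to order 3).
Expand each term to order s^3: the coefficient of s^3 in 2·tan(4s) is 128/3 and in -4·√(1 - s) is 1/4.
Lower-order terms cancel with the polynomial part, so the numerator is (515/12)·s^3 + o(s^3), and the limit is (515/12)/(5) = 103/12.

103/12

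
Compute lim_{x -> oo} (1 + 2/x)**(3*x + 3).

Write it as [(1 + 2/x)^x]^(3) · (1 + 2/x)^(3). The bracketed term tends to e^(2) and the second factor to 1, so the limit is e^(6).

e^(6)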